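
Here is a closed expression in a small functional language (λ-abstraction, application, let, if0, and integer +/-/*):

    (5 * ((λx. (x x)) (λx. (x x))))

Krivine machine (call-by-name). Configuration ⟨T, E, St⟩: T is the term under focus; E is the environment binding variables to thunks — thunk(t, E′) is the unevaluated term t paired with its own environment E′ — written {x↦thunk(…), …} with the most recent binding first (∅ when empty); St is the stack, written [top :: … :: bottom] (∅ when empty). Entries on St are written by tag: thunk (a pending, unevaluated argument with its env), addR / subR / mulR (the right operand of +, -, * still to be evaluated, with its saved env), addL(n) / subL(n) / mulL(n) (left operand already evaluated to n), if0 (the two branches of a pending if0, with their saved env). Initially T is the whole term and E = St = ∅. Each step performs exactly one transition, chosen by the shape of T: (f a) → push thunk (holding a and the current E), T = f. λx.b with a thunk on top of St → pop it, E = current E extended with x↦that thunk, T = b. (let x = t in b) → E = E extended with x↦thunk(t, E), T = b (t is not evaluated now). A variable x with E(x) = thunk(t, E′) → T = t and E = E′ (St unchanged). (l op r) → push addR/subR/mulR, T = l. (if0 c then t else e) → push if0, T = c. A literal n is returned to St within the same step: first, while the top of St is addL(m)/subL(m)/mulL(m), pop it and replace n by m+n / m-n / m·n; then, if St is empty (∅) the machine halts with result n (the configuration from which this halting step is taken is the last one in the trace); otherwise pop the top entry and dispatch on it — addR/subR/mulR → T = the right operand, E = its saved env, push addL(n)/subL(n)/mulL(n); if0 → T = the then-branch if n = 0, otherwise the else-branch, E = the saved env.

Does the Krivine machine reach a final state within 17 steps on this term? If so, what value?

Answer: DIVERGES (no final state within 17 steps)

Machine steps:
[0] [T=(5 * ((λx. (x x)) (λx. (x x)))) | E=∅ | St=∅]
[1] [T=5 | E=∅ | St=[mulR]]
[2] [T=((λx. (x x)) (λx. (x x))) | E=∅ | St=[mulL(5)]]
[3] [T=(λx. (x x)) | E=∅ | St=[thunk :: mulL(5)]]
[4] [T=(x x) | E={x↦thunk((λx. (x x)), ∅)} | St=[mulL(5)]]
[5] [T=x | E={x↦thunk((λx. (x x)), ∅)} | St=[thunk :: mulL(5)]]
[6] [T=(λx. (x x)) | E=∅ | St=[thunk :: mulL(5)]]
[7] [T=(x x) | E={x↦thunk(x, {x↦thunk((λx. (x x)), ∅)})} | St=[mulL(5)]]
[8] [T=x | E={x↦thunk(x, {x↦thunk((λx. (x x)), ∅)})} | St=[thunk :: mulL(5)]]
[9] [T=x | E={x↦thunk((λx. (x x)), ∅)} | St=[thunk :: mulL(5)]]
[10] [T=(λx. (x x)) | E=∅ | St=[thunk :: mulL(5)]]
[11] [T=(x x) | E={x↦thunk(x, {x↦thunk(x, {x↦thunk((λx. (x x)), ∅)})})} | St=[mulL(5)]]
[12] [T=x | E={x↦thunk(x, {x↦thunk(x, {x↦thunk((λx. (x x)), ∅)})})} | St=[thunk :: mulL(5)]]
[13] [T=x | E={x↦thunk(x, {x↦thunk((λx. (x x)), ∅)})} | St=[thunk :: mulL(5)]]
[14] [T=x | E={x↦thunk((λx. (x x)), ∅)} | St=[thunk :: mulL(5)]]
[15] [T=(λx. (x x)) | E=∅ | St=[thunk :: mulL(5)]]
[16] [T=(x x) | E={x↦thunk(x, {x↦thunk(x, {x↦thunk(x, {x↦thunk((λx. (x x)), ∅)})})})} | St=[mulL(5)]]
[17] [T=x | E={x↦thunk(x, {x↦thunk(x, {x↦thunk(x, {x↦thunk((λx. (x x)), ∅)})})})} | St=[thunk :: mulL(5)]]
→ 17 transitions taken and the configuration is still not final: no result within 17 steps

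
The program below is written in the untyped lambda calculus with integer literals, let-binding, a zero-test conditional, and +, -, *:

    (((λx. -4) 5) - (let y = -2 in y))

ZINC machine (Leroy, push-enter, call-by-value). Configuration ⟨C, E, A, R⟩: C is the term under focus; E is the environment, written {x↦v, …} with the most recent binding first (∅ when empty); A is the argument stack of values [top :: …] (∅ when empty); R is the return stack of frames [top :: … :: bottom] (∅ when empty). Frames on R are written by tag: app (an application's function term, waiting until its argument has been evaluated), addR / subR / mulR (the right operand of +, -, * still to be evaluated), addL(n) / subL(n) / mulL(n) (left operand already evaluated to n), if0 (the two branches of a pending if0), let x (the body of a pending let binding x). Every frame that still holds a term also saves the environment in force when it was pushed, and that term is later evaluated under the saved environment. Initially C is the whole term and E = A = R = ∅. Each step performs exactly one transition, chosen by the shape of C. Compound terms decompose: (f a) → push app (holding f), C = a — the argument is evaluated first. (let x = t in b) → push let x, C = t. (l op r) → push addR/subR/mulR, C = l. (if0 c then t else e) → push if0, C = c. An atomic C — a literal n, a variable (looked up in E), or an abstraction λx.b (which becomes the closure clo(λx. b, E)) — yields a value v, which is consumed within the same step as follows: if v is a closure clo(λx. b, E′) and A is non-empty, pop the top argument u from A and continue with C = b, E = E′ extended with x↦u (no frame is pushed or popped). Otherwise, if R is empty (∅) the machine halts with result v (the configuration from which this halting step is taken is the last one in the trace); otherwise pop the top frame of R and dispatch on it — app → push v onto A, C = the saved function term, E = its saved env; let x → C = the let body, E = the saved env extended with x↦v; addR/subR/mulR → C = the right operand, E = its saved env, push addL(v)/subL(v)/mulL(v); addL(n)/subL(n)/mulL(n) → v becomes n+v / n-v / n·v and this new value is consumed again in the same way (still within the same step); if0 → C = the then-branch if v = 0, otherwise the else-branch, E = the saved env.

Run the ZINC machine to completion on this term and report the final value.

0. [C=(((λx. -4) 5) - (let y = -2 in y)) | E=∅ | A=∅ | R=∅]
1. [C=((λx. -4) 5) | E=∅ | A=∅ | R=[subR]]
2. [C=5 | E=∅ | A=∅ | R=[app :: subR]]
3. [C=(λx. -4) | E=∅ | A=[5] | R=[subR]]
4. [C=-4 | E={x↦5} | A=∅ | R=[subR]]
5. [C=(let y = -2 in y) | E=∅ | A=∅ | R=[subL(-4)]]
6. [C=-2 | E=∅ | A=∅ | R=[let y :: subL(-4)]]
7. [C=y | E={y↦-2} | A=∅ | R=[subL(-4)]]
→ final value -2

Answer: -2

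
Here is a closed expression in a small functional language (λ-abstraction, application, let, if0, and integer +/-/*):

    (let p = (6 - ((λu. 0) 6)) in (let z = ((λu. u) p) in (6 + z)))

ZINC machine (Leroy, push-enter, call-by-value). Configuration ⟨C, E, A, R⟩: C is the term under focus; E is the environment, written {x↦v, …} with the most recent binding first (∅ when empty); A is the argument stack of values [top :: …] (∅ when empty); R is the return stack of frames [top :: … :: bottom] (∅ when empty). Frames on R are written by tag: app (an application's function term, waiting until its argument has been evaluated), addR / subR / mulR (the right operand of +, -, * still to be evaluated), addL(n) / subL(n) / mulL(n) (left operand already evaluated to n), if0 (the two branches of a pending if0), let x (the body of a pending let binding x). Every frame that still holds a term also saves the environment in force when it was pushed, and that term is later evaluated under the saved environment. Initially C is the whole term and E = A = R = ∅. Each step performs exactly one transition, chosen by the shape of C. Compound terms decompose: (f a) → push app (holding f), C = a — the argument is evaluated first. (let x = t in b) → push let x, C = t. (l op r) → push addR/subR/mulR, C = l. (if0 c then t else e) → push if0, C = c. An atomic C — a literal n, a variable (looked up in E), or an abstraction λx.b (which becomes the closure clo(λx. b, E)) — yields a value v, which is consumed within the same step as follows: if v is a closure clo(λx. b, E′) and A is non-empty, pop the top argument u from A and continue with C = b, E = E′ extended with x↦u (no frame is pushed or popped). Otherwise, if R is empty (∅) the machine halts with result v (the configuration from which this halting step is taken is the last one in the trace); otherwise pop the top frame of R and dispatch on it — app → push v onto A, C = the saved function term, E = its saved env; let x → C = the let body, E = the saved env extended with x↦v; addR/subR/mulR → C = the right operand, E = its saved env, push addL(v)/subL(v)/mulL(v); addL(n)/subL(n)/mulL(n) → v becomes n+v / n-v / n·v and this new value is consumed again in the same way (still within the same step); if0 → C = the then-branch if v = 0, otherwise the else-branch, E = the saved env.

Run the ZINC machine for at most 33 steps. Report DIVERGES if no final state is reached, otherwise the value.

0. <C=(let p = (6 - ((λu. 0) 6)) in (let z = ((λu. u) p) in (6 + z))), E=∅, A=∅, R=∅>
1. <C=(6 - ((λu. 0) 6)), E=∅, A=∅, R=[let p]>
2. <C=6, E=∅, A=∅, R=[subR :: let p]>
3. <C=((λu. 0) 6), E=∅, A=∅, R=[subL(6) :: let p]>
4. <C=6, E=∅, A=∅, R=[app :: subL(6) :: let p]>
5. <C=(λu. 0), E=∅, A=[6], R=[subL(6) :: let p]>
6. <C=0, E={u↦6}, A=∅, R=[subL(6) :: let p]>
7. <C=(let z = ((λu. u) p) in (6 + z)), E={p↦6}, A=∅, R=∅>
8. <C=((λu. u) p), E={p↦6}, A=∅, R=[let z]>
9. <C=p, E={p↦6}, A=∅, R=[app :: let z]>
10. <C=(λu. u), E={p↦6}, A=[6], R=[let z]>
11. <C=u, E={u↦6, p↦6}, A=∅, R=[let z]>
12. <C=(6 + z), E={z↦6, p↦6}, A=∅, R=∅>
13. <C=6, E={z↦6, p↦6}, A=∅, R=[addR]>
14. <C=z, E={z↦6, p↦6}, A=∅, R=[addL(6)]>
→ final value 12

Answer: 12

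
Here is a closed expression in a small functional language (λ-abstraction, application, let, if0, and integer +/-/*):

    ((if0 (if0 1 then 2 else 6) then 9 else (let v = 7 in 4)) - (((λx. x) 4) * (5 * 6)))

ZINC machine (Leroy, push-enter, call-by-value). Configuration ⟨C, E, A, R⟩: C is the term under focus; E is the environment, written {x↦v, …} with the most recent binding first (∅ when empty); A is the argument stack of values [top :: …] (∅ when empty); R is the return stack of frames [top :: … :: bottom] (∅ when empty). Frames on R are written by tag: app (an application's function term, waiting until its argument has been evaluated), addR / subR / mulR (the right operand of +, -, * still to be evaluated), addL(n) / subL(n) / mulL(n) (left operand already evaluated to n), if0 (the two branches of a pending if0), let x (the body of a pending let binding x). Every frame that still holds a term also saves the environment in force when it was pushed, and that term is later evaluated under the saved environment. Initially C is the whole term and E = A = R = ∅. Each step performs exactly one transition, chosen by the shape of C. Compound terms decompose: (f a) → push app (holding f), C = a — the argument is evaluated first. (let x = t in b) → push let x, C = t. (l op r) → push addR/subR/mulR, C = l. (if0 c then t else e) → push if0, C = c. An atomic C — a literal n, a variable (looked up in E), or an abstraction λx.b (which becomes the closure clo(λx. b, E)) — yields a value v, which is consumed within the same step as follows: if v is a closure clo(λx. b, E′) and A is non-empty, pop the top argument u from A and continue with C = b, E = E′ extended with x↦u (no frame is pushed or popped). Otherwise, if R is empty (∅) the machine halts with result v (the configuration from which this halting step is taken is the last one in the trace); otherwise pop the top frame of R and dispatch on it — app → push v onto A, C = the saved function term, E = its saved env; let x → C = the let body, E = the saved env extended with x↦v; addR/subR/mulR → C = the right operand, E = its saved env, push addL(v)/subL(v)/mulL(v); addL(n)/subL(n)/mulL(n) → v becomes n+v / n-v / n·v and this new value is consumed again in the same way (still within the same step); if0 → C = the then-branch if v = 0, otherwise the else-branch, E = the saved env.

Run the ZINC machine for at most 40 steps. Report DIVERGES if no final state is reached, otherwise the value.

step 0: <C=((if0 (if0 1 then 2 else 6) then 9 else (let v = 7 in 4)) - (((λx. x) 4) * (5 * 6))), E=∅, A=∅, R=∅>
step 1: <C=(if0 (if0 1 then 2 else 6) then 9 else (let v = 7 in 4)), E=∅, A=∅, R=[subR]>
step 2: <C=(if0 1 then 2 else 6), E=∅, A=∅, R=[if0 :: subR]>
step 3: <C=1, E=∅, A=∅, R=[if0 :: if0 :: subR]>
step 4: <C=6, E=∅, A=∅, R=[if0 :: subR]>
step 5: <C=(let v = 7 in 4), E=∅, A=∅, R=[subR]>
step 6: <C=7, E=∅, A=∅, R=[let v :: subR]>
step 7: <C=4, E={v↦7}, A=∅, R=[subR]>
step 8: <C=(((λx. x) 4) * (5 * 6)), E=∅, A=∅, R=[subL(4)]>
step 9: <C=((λx. x) 4), E=∅, A=∅, R=[mulR :: subL(4)]>
step 10: <C=4, E=∅, A=∅, R=[app :: mulR :: subL(4)]>
step 11: <C=(λx. x), E=∅, A=[4], R=[mulR :: subL(4)]>
step 12: <C=x, E={x↦4}, A=∅, R=[mulR :: subL(4)]>
step 13: <C=(5 * 6), E=∅, A=∅, R=[mulL(4) :: subL(4)]>
step 14: <C=5, E=∅, A=∅, R=[mulR :: mulL(4) :: subL(4)]>
step 15: <C=6, E=∅, A=∅, R=[mulL(5) :: mulL(4) :: subL(4)]>
→ final value -116

Answer: -116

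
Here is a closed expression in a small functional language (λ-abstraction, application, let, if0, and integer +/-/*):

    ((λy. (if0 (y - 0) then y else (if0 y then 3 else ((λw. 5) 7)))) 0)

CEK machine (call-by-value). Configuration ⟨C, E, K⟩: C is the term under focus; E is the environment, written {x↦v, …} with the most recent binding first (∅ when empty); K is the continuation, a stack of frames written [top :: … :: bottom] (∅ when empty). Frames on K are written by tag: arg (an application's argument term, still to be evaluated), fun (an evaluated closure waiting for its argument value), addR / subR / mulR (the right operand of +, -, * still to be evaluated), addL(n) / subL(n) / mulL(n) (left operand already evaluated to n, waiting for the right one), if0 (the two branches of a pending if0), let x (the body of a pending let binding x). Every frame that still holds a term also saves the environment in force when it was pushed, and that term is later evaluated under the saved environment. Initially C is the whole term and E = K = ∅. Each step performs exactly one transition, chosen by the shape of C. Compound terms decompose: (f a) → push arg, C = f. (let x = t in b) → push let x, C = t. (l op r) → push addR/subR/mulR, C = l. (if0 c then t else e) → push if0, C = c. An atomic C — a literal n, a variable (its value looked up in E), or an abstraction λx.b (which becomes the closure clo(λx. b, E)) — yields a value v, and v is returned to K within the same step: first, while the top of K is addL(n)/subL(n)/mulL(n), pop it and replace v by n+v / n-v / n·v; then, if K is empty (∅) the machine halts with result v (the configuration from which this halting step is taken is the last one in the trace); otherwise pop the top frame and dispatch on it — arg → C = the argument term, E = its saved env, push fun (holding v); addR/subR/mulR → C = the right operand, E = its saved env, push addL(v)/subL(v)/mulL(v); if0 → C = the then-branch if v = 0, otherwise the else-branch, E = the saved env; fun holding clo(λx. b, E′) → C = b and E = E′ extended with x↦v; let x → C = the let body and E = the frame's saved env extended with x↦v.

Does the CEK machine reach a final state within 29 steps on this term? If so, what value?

[0] [C=((λy. (if0 (y - 0) then y else (if0 y then 3 else ((λw. 5) 7)))) 0) | E=∅ | K=∅]
[1] [C=(λy. (if0 (y - 0) then y else (if0 y then 3 else ((λw. 5) 7)))) | E=∅ | K=[arg]]
[2] [C=0 | E=∅ | K=[fun]]
[3] [C=(if0 (y - 0) then y else (if0 y then 3 else ((λw. 5) 7))) | E={y↦0} | K=∅]
[4] [C=(y - 0) | E={y↦0} | K=[if0]]
[5] [C=y | E={y↦0} | K=[subR :: if0]]
[6] [C=0 | E={y↦0} | K=[subL(0) :: if0]]
[7] [C=y | E={y↦0} | K=∅]
→ final value 0

Answer: 0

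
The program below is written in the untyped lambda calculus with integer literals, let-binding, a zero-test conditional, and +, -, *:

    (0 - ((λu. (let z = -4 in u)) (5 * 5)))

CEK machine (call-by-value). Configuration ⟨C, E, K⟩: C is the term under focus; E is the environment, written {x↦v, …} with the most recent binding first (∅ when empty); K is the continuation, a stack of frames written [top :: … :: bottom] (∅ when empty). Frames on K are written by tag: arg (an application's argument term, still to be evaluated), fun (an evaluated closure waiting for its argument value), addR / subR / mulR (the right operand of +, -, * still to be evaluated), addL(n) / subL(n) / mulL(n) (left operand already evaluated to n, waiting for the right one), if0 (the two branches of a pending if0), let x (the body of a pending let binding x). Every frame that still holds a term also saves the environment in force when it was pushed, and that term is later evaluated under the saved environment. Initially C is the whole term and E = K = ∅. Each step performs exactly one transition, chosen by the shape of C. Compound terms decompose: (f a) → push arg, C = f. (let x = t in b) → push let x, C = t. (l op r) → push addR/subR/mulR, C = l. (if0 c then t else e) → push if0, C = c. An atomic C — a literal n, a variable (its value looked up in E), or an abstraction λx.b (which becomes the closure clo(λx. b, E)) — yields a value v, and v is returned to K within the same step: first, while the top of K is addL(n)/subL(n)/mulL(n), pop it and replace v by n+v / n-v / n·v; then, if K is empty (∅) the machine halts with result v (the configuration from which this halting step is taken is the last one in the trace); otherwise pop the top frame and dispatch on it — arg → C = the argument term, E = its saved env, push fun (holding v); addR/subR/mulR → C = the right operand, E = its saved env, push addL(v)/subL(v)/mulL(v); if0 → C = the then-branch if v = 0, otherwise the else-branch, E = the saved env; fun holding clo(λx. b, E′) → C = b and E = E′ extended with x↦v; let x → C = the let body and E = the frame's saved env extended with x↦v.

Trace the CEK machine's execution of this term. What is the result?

Answer: -25

Execution trace:
step 0: <C=(0 - ((λu. (let z = -4 in u)) (5 * 5))), E=∅, K=∅>
step 1: <C=0, E=∅, K=[subR]>
step 2: <C=((λu. (let z = -4 in u)) (5 * 5)), E=∅, K=[subL(0)]>
step 3: <C=(λu. (let z = -4 in u)), E=∅, K=[arg :: subL(0)]>
step 4: <C=(5 * 5), E=∅, K=[fun :: subL(0)]>
step 5: <C=5, E=∅, K=[mulR :: fun :: subL(0)]>
step 6: <C=5, E=∅, K=[mulL(5) :: fun :: subL(0)]>
step 7: <C=(let z = -4 in u), E={u↦25}, K=[subL(0)]>
step 8: <C=-4, E={u↦25}, K=[let z :: subL(0)]>
step 9: <C=u, E={z↦-4, u↦25}, K=[subL(0)]>
→ final value -25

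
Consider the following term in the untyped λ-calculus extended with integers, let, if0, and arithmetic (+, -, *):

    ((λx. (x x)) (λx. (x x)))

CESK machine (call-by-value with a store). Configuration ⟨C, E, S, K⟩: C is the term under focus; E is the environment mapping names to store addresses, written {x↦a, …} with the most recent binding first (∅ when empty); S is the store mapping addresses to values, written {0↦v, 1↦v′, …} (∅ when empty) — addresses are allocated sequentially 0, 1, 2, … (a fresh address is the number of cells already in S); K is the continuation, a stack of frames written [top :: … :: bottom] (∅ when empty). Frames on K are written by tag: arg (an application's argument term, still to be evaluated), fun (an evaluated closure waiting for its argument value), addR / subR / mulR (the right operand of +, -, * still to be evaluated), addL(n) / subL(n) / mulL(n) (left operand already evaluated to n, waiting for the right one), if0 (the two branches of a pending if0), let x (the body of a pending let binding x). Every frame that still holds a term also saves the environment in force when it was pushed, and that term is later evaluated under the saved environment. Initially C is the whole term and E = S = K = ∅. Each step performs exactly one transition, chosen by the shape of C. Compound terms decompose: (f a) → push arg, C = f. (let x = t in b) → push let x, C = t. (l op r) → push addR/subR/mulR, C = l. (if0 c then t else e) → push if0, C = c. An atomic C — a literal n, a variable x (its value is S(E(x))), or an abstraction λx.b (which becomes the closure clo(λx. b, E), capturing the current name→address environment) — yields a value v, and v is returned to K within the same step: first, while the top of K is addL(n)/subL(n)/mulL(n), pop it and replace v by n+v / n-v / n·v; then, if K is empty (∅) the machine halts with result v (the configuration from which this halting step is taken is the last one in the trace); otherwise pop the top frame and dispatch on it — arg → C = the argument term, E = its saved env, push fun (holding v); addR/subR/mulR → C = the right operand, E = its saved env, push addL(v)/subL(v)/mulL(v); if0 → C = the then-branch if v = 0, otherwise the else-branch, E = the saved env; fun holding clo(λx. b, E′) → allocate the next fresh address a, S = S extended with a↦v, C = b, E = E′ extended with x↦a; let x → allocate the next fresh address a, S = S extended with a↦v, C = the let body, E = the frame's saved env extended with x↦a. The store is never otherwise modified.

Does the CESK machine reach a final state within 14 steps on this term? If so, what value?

Answer: DIVERGES (no final state within 14 steps)

Derivation:
0. ⟨C=((λx. (x x)) (λx. (x x))); E=∅; S=∅; K=∅⟩
1. ⟨C=(λx. (x x)); E=∅; S=∅; K=[arg]⟩
2. ⟨C=(λx. (x x)); E=∅; S=∅; K=[fun]⟩
3. ⟨C=(x x); E={x↦0}; S={0↦clo(λx. (x x), ∅)}; K=∅⟩
4. ⟨C=x; E={x↦0}; S={0↦clo(λx. (x x), ∅)}; K=[arg]⟩
5. ⟨C=x; E={x↦0}; S={0↦clo(λx. (x x), ∅)}; K=[fun]⟩
6. ⟨C=(x x); E={x↦1}; S={0↦clo(λx. (x x), ∅), 1↦clo(λx. (x x), ∅)}; K=∅⟩
7. ⟨C=x; E={x↦1}; S={0↦clo(λx. (x x), ∅), 1↦clo(λx. (x x), ∅)}; K=[arg]⟩
8. ⟨C=x; E={x↦1}; S={0↦clo(λx. (x x), ∅), 1↦clo(λx. (x x), ∅)}; K=[fun]⟩
9. ⟨C=(x x); E={x↦2}; S={0↦clo(λx. (x x), ∅), 1↦clo(λx. (x x), ∅), 2↦clo(λx. (x x), ∅)}; K=∅⟩
10. ⟨C=x; E={x↦2}; S={0↦clo(λx. (x x), ∅), 1↦clo(λx. (x x), ∅), 2↦clo(λx. (x x), ∅)}; K=[arg]⟩
11. ⟨C=x; E={x↦2}; S={0↦clo(λx. (x x), ∅), 1↦clo(λx. (x x), ∅), 2↦clo(λx. (x x), ∅)}; K=[fun]⟩
12. ⟨C=(x x); E={x↦3}; S={0↦clo(λx. (x x), ∅), 1↦clo(λx. (x x), ∅), 2↦clo(λx. (x x), ∅), 3↦clo(λx. (x x), ∅)}; K=∅⟩
13. ⟨C=x; E={x↦3}; S={0↦clo(λx. (x x), ∅), 1↦clo(λx. (x x), ∅), 2↦clo(λx. (x x), ∅), 3↦clo(λx. (x x), ∅)}; K=[arg]⟩
14. ⟨C=x; E={x↦3}; S={0↦clo(λx. (x x), ∅), 1↦clo(λx. (x x), ∅), 2↦clo(λx. (x x), ∅), 3↦clo(λx. (x x), ∅)}; K=[fun]⟩
→ 14 transitions taken and the configuration is still not final: no result within 14 steps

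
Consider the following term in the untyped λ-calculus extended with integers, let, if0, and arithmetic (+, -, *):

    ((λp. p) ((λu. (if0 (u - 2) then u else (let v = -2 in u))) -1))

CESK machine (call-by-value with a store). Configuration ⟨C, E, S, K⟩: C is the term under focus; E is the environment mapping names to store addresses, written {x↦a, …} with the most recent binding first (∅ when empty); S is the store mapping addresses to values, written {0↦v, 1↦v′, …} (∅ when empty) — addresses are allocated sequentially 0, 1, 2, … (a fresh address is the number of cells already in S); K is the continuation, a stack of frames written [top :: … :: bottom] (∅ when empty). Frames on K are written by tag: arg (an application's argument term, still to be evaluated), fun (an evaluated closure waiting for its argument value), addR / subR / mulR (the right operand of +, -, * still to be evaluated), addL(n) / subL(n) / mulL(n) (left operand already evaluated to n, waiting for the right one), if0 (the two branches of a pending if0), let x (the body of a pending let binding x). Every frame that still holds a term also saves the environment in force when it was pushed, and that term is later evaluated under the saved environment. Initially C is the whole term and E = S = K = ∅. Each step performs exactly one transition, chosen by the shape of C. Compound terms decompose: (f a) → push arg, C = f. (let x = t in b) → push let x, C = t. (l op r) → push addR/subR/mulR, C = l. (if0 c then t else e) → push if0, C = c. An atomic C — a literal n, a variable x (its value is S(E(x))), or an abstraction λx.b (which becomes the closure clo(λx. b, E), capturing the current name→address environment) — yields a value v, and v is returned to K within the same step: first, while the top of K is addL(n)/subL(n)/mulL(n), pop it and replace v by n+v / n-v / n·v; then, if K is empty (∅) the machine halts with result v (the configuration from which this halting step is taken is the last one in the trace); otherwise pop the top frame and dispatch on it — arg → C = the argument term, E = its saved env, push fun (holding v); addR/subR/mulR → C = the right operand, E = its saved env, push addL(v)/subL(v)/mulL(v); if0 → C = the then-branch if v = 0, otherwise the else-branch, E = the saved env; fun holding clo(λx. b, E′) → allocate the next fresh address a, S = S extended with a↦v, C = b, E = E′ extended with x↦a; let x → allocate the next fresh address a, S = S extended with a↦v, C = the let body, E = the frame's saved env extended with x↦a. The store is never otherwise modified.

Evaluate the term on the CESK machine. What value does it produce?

Answer: -1

Derivation:
0. ⟨C=((λp. p) ((λu. (if0 (u - 2) then u else (let v = -2 in u))) -1)); E=∅; S=∅; K=∅⟩
1. ⟨C=(λp. p); E=∅; S=∅; K=[arg]⟩
2. ⟨C=((λu. (if0 (u - 2) then u else (let v = -2 in u))) -1); E=∅; S=∅; K=[fun]⟩
3. ⟨C=(λu. (if0 (u - 2) then u else (let v = -2 in u))); E=∅; S=∅; K=[arg :: fun]⟩
4. ⟨C=-1; E=∅; S=∅; K=[fun :: fun]⟩
5. ⟨C=(if0 (u - 2) then u else (let v = -2 in u)); E={u↦0}; S={0↦-1}; K=[fun]⟩
6. ⟨C=(u - 2); E={u↦0}; S={0↦-1}; K=[if0 :: fun]⟩
7. ⟨C=u; E={u↦0}; S={0↦-1}; K=[subR :: if0 :: fun]⟩
8. ⟨C=2; E={u↦0}; S={0↦-1}; K=[subL(-1) :: if0 :: fun]⟩
9. ⟨C=(let v = -2 in u); E={u↦0}; S={0↦-1}; K=[fun]⟩
10. ⟨C=-2; E={u↦0}; S={0↦-1}; K=[let v :: fun]⟩
11. ⟨C=u; E={v↦1, u↦0}; S={0↦-1, 1↦-2}; K=[fun]⟩
12. ⟨C=p; E={p↦2}; S={0↦-1, 1↦-2, 2↦-1}; K=∅⟩
→ final value -1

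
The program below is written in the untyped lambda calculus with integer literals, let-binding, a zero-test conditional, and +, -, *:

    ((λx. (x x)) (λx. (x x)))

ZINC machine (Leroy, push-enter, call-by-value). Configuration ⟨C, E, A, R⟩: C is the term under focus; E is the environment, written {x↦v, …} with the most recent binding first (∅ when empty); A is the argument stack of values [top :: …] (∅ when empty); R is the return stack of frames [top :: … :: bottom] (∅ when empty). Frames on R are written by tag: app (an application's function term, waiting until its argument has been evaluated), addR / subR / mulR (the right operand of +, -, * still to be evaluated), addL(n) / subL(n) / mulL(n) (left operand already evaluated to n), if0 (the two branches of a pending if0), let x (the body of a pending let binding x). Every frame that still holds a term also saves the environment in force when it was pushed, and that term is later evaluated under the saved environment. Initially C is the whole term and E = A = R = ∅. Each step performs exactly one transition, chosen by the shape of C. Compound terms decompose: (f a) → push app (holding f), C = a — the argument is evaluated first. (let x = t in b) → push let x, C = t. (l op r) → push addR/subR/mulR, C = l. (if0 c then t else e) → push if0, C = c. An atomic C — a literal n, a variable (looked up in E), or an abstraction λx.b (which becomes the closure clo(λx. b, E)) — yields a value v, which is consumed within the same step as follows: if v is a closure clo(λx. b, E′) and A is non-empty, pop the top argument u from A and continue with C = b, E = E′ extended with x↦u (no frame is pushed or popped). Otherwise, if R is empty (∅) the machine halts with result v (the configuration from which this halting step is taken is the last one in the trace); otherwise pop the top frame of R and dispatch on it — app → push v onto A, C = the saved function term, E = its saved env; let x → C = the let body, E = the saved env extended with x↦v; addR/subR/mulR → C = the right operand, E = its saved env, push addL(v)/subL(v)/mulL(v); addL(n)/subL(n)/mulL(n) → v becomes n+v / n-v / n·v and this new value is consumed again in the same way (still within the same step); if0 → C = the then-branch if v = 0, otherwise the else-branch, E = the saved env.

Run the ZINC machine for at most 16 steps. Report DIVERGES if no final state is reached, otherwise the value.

0. <C=((λx. (x x)) (λx. (x x))), E=∅, A=∅, R=∅>
1. <C=(λx. (x x)), E=∅, A=∅, R=[app]>
2. <C=(λx. (x x)), E=∅, A=[clo(λx. (x x), ∅)], R=∅>
3. <C=(x x), E={x↦clo(λx. (x x), ∅)}, A=∅, R=∅>
4. <C=x, E={x↦clo(λx. (x x), ∅)}, A=∅, R=[app]>
5. <C=x, E={x↦clo(λx. (x x), ∅)}, A=[clo(λx. (x x), ∅)], R=∅>
… configuration repeats with period 3 (steps 3–5 recur indefinitely) …

Answer: DIVERGES (no final state within 16 steps)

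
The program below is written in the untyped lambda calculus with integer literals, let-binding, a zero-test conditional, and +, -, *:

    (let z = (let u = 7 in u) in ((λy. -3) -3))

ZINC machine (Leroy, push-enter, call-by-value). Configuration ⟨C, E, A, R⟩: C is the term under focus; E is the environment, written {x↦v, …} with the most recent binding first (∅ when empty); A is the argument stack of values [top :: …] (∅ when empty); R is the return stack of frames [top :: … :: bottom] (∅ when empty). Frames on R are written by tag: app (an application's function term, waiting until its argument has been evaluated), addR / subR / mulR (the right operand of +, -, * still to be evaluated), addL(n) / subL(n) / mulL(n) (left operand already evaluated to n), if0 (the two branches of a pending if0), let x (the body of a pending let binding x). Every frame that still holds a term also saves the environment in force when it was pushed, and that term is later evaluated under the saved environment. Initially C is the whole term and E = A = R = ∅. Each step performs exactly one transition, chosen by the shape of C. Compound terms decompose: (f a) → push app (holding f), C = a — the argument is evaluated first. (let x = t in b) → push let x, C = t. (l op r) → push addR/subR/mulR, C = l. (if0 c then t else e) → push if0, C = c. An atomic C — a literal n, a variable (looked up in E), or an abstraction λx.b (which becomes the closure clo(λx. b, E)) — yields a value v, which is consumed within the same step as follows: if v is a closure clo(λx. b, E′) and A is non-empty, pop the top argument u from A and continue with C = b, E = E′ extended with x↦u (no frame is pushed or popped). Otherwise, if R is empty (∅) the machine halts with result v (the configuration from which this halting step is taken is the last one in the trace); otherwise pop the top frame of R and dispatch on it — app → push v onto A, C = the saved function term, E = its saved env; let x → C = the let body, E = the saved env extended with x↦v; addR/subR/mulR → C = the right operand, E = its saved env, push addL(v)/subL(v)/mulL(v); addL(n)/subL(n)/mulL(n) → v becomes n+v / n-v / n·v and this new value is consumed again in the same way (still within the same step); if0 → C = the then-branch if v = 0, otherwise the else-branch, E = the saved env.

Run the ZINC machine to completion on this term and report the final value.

Answer: -3

Execution trace:
[0] <C=(let z = (let u = 7 in u) in ((λy. -3) -3)), E=∅, A=∅, R=∅>
[1] <C=(let u = 7 in u), E=∅, A=∅, R=[let z]>
[2] <C=7, E=∅, A=∅, R=[let u :: let z]>
[3] <C=u, E={u↦7}, A=∅, R=[let z]>
[4] <C=((λy. -3) -3), E={z↦7}, A=∅, R=∅>
[5] <C=-3, E={z↦7}, A=∅, R=[app]>
[6] <C=(λy. -3), E={z↦7}, A=[-3], R=∅>
[7] <C=-3, E={y↦-3, z↦7}, A=∅, R=∅>
→ final value -3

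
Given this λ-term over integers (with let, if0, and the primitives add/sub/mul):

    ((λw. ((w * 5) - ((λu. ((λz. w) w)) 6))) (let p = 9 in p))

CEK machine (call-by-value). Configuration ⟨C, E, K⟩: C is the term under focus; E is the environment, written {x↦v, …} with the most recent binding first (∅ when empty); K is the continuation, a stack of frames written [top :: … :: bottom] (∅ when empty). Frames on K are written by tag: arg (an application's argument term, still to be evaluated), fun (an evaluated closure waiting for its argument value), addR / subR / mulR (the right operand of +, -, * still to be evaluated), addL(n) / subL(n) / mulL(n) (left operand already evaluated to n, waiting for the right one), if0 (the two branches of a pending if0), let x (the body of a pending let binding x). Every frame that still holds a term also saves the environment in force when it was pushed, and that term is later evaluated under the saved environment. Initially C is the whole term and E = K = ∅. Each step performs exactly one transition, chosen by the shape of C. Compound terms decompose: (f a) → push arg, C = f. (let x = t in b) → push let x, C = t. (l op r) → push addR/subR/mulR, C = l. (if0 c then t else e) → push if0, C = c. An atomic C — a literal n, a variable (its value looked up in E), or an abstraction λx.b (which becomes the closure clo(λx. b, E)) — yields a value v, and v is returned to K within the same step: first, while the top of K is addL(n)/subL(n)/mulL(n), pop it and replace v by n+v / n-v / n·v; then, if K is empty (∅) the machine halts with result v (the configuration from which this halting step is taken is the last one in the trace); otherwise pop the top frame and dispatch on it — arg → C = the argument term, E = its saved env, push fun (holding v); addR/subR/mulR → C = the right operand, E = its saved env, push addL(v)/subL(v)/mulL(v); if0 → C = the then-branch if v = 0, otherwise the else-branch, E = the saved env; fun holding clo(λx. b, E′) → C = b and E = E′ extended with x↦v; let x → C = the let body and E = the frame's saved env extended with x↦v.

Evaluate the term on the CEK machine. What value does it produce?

0. ⟨C=((λw. ((w * 5) - ((λu. ((λz. w) w)) 6))) (let p = 9 in p)); E=∅; K=∅⟩
1. ⟨C=(λw. ((w * 5) - ((λu. ((λz. w) w)) 6))); E=∅; K=[arg]⟩
2. ⟨C=(let p = 9 in p); E=∅; K=[fun]⟩
3. ⟨C=9; E=∅; K=[let p :: fun]⟩
4. ⟨C=p; E={p↦9}; K=[fun]⟩
5. ⟨C=((w * 5) - ((λu. ((λz. w) w)) 6)); E={w↦9}; K=∅⟩
6. ⟨C=(w * 5); E={w↦9}; K=[subR]⟩
7. ⟨C=w; E={w↦9}; K=[mulR :: subR]⟩
8. ⟨C=5; E={w↦9}; K=[mulL(9) :: subR]⟩
9. ⟨C=((λu. ((λz. w) w)) 6); E={w↦9}; K=[subL(45)]⟩
10. ⟨C=(λu. ((λz. w) w)); E={w↦9}; K=[arg :: subL(45)]⟩
11. ⟨C=6; E={w↦9}; K=[fun :: subL(45)]⟩
12. ⟨C=((λz. w) w); E={u↦6, w↦9}; K=[subL(45)]⟩
13. ⟨C=(λz. w); E={u↦6, w↦9}; K=[arg :: subL(45)]⟩
14. ⟨C=w; E={u↦6, w↦9}; K=[fun :: subL(45)]⟩
15. ⟨C=w; E={z↦9, u↦6, w↦9}; K=[subL(45)]⟩
→ final value 36

Answer: 36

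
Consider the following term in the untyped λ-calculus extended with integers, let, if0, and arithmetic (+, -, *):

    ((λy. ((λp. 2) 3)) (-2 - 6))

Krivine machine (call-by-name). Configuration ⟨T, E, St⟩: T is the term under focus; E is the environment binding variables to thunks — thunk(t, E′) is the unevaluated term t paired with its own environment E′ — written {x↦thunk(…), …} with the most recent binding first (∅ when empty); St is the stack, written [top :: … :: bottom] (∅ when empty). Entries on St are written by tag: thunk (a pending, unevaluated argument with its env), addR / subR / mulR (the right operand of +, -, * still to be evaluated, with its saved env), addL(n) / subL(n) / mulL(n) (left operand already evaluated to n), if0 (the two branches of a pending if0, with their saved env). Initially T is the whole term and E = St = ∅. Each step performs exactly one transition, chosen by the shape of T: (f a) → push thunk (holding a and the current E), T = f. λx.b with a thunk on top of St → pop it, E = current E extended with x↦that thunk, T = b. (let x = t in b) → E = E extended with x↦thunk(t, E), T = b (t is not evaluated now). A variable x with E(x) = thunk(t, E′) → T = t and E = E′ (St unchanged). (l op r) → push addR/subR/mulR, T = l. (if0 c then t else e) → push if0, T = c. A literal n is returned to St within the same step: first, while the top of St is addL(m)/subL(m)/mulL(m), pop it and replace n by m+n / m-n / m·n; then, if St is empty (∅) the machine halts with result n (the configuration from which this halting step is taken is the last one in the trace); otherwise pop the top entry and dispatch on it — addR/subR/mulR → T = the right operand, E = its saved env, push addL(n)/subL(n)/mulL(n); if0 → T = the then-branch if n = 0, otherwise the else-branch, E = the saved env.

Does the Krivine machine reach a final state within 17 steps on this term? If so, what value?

Answer: 2

Machine steps:
[0] <T=((λy. ((λp. 2) 3)) (-2 - 6)), E=∅, St=∅>
[1] <T=(λy. ((λp. 2) 3)), E=∅, St=[thunk]>
[2] <T=((λp. 2) 3), E={y↦thunk((-2 - 6), ∅)}, St=∅>
[3] <T=(λp. 2), E={y↦thunk((-2 - 6), ∅)}, St=[thunk]>
[4] <T=2, E={p↦thunk(3, {y↦thunk((-2 - 6), ∅)}), y↦thunk((-2 - 6), ∅)}, St=∅>
→ final value 2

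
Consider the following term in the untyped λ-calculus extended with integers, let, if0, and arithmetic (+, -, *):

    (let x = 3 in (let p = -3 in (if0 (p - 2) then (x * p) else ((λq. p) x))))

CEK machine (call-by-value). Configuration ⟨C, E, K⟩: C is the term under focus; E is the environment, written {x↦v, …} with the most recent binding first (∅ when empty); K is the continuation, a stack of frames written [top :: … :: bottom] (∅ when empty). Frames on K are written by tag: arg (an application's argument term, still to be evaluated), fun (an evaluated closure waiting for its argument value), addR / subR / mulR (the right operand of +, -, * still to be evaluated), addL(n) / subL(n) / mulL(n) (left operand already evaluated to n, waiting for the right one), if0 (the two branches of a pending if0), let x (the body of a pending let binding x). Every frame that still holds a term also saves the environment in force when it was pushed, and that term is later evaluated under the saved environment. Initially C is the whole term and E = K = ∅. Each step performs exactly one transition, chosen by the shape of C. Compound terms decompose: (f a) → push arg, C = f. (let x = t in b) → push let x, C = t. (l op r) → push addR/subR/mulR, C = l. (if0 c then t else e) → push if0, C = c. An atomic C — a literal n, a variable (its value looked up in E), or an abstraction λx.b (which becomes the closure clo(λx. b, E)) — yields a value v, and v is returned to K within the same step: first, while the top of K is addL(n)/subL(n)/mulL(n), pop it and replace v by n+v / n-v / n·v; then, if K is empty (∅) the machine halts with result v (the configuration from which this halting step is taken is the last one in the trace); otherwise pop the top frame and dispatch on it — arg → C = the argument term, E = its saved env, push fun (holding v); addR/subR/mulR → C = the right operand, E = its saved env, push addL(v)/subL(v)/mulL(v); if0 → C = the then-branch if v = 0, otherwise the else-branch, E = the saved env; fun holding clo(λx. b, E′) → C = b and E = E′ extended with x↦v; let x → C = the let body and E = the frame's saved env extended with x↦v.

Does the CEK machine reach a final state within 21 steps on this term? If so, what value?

Answer: -3

Derivation:
step 0: <C=(let x = 3 in (let p = -3 in (if0 (p - 2) then (x * p) else ((λq. p) x)))), E=∅, K=∅>
step 1: <C=3, E=∅, K=[let x]>
step 2: <C=(let p = -3 in (if0 (p - 2) then (x * p) else ((λq. p) x))), E={x↦3}, K=∅>
step 3: <C=-3, E={x↦3}, K=[let p]>
step 4: <C=(if0 (p - 2) then (x * p) else ((λq. p) x)), E={p↦-3, x↦3}, K=∅>
step 5: <C=(p - 2), E={p↦-3, x↦3}, K=[if0]>
step 6: <C=p, E={p↦-3, x↦3}, K=[subR :: if0]>
step 7: <C=2, E={p↦-3, x↦3}, K=[subL(-3) :: if0]>
step 8: <C=((λq. p) x), E={p↦-3, x↦3}, K=∅>
step 9: <C=(λq. p), E={p↦-3, x↦3}, K=[arg]>
step 10: <C=x, E={p↦-3, x↦3}, K=[fun]>
step 11: <C=p, E={q↦3, p↦-3, x↦3}, K=∅>
→ final value -3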